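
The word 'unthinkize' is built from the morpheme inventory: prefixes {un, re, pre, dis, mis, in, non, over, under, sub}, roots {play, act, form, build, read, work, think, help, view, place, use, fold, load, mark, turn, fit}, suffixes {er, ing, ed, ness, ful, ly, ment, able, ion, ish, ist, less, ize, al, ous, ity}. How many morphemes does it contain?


Segmenting 'unthinkize' against the inventory:
  'un' -> prefix (morpheme 1)
  'think' -> root (morpheme 2)
  'ize' -> suffix (morpheme 3)
Total morphemes: 3

3


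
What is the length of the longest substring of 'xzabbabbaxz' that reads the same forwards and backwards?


Scanning 'xzabbabbaxz' for palindromic substrings.
Substring at positions 2-8: 'abbabba'.
Check: reverse('abbabba') = 'abbabba' -> palindrome confirmed.
Neighbouring characters ('z' / 'x') break symmetry, so it cannot extend further.
No longer palindromic substring exists; longest length = 7

7


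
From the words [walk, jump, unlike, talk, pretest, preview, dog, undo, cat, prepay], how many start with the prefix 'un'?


Checking each word for prefix 'un':
  'walk' -> no (count: 0)
  'jump' -> no (count: 0)
  'unlike' -> YES, starts with 'un' (count: 1)
  'talk' -> no (count: 1)
  'pretest' -> no (count: 1)
  'preview' -> no (count: 1)
  'dog' -> no (count: 1)
  'undo' -> YES, starts with 'un' (count: 2)
  'cat' -> no (count: 2)
  'prepay' -> no (count: 2)
Total with prefix 'un': 2

2


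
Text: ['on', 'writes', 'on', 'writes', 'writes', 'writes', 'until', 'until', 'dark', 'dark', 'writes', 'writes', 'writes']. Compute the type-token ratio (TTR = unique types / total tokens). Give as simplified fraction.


Tokens: 13
Unique types: ('dark', 'on', 'until', 'writes') = 4
TTR = 4/13
Already in lowest terms.

4/13


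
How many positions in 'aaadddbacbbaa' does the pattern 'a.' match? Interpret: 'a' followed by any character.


Pattern: a. means 'a' followed by any character.
Scanning 'aaadddbacbbaa' position-by-position:
  Pos 0: window 'aa' -> MATCH
  Pos 1: window 'aa' -> MATCH
  Pos 2: window 'ad' -> MATCH
  Pos 3: window 'dd' -> no
  Pos 4: window 'dd' -> no
  Pos 5: window 'db' -> no
  Pos 6: window 'ba' -> no
  Pos 7: window 'ac' -> MATCH
  Pos 8: window 'cb' -> no
  Pos 9: window 'bb' -> no
  Pos 10: window 'ba' -> no
  Pos 11: window 'aa' -> MATCH
  Pos 12: window 'a' -> no
Total matches: 5

5


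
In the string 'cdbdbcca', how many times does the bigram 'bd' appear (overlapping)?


Scanning 'cdbdbcca' for bigram 'bd':
  Position 0: 'cd' -> no
  Position 1: 'db' -> no
  Position 2: 'bd' -> MATCH
  Position 3: 'db' -> no
  Position 4: 'bc' -> no
  Position 5: 'cc' -> no
  Position 6: 'ca' -> no
Total matches: 1

1


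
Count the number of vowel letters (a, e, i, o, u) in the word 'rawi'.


Scanning each character of 'rawi':
  Position 1: 'r' -> consonant (running count: 0)
  Position 2: 'a' -> vowel (running count: 1)
  Position 3: 'w' -> consonant (running count: 1)
  Position 4: 'i' -> vowel (running count: 2)
Total vowels: 2

2


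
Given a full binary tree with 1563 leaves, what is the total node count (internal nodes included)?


Leaf nodes (terminals): 1563
Internal nodes = n - 1 = 1563 - 1 = 1562
Total = leaves + internal = 1563 + 1562 = 3125

3125


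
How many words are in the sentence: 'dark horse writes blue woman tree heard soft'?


Counting words by splitting on spaces:
  Word 1: 'dark'
  Word 2: 'horse'
  Word 3: 'writes'
  Word 4: 'blue'
  Word 5: 'woman'
  Word 6: 'tree'
  Word 7: 'heard'
  Word 8: 'soft'
Total words: 8

8


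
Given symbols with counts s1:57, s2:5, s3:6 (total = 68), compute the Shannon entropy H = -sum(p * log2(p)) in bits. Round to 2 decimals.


Computing entropy H = -sum(p_i * log2(p_i)):
  s1: p = 57/68 = 0.8382, -p*log2(p) = 0.2134
  s2: p = 5/68 = 0.0735, -p*log2(p) = 0.2769
  s3: p = 6/68 = 0.0882, -p*log2(p) = 0.3090
H = sum of terms = 0.7993
Rounded to 2 decimals: 0.80

0.80


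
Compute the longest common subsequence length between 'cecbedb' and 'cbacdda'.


DP table for LCS of 'cecbedb' and 'cbacdda':
       c  b  a  c  d  d  a
    0  0  0  0  0  0  0  0
  c 0  1  1  1  1  1  1  1
  e 0  1  1  1  1  1  1  1
  c 0  1  1  1  2  2  2  2
  b 0  1  2  2  2  2  2  2
  e 0  1  2  2  2  2  2  2
  d 0  1  2  2  2  3  3  3
  b 0  1  2  2  2  3  3  3
LCS: 'ccd'
LCS length = 3

3


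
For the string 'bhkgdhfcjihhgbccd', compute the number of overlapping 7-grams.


String 'bhkgdhfcjihhgbccd' has length L = 17.
Number of overlapping n-grams = L - n + 1
Substituting: 17 - 7 + 1 = 11

11


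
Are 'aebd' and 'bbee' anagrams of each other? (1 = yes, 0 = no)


Sort characters of 'aebd': 'abde'
Sort characters of 'bbee': 'bbee'
Sorted forms differ -> they are NOT anagrams
Result: 0

0


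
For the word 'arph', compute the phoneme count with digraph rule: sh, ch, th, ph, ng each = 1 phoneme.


Parsing 'arph' greedily, digraphs first:
  'a' -> vowel phoneme (phonemes so far: 1)
  'r' -> consonant phoneme (phonemes so far: 2)
  'ph' -> digraph (1 consonant phoneme) (phonemes so far: 3)
Total phonemes: 3

3


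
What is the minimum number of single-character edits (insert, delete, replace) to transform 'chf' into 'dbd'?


Building DP table for s1='chf' (len 3) and s2='dbd' (len 3):
       d  b  d
    0  1  2  3
  c 1  1  2  3
  h 2  2  2  3
  f 3  3  3  3
Edit distance = dp[3][3] = 3

3


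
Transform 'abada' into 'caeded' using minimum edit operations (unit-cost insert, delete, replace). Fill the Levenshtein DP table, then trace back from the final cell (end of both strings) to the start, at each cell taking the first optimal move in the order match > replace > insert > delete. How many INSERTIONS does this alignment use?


Edit distance = 5. Backtracking from cell (5, 6) with preference match > replace > insert > delete,
then listing the resulting alignment 'abada' -> 'caeded' left to right:
  Step 1: insert 'c' [insertion #1]
  Step 2: keep 'a'
  Step 3: replace b->e
  Step 4: replace a->d
  Step 5: replace d->e
  Step 6: replace a->d
Total insertions: 1

1


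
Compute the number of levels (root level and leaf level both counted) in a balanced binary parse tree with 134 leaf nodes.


In a balanced binary tree with n leaves the deepest leaf is ceil(log2(n)) edges below the root,
so counting node levels inclusive of root and leaves gives ceil(log2(n)) + 1 levels.
log2(134) = 7.0661
ceil(7.0661) = 8
levels = 8 + 1 = 9

9


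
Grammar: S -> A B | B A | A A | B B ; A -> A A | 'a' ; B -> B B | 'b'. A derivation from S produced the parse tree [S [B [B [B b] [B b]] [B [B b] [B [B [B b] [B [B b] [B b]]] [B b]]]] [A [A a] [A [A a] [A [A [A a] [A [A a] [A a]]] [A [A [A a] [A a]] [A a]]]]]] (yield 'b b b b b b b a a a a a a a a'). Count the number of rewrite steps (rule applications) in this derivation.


Every bracketed nonterminal node [X ...] in the tree is produced by exactly one rule application.
Reading the tree off as a leftmost derivation:
  Step 1: S  =>  B A   (applied S -> B A)
  Step 2: B A  =>  B B A   (applied B -> B B)
  Step 3: B B A  =>  B B B A   (applied B -> B B)
  Step 4: B B B A  =>  b B B A   (applied B -> b)
  Step 5: b B B A  =>  b b B A   (applied B -> b)
  Step 6: b b B A  =>  b b B B A   (applied B -> B B)
  Step 7: b b B B A  =>  b b b B A   (applied B -> b)
  Step 8: b b b B A  =>  b b b B B A   (applied B -> B B)
  Step 9: b b b B B A  =>  b b b B B B A   (applied B -> B B)
  Step 10: b b b B B B A  =>  b b b b B B A   (applied B -> b)
  Step 11: b b b b B B A  =>  b b b b B B B A   (applied B -> B B)
  Step 12: b b b b B B B A  =>  b b b b b B B A   (applied B -> b)
  Step 13: b b b b b B B A  =>  b b b b b b B A   (applied B -> b)
  Step 14: b b b b b b B A  =>  b b b b b b b A   (applied B -> b)
  Step 15: b b b b b b b A  =>  b b b b b b b A A   (applied A -> A A)
  Step 16: b b b b b b b A A  =>  b b b b b b b a A   (applied A -> a)
  Step 17: b b b b b b b a A  =>  b b b b b b b a A A   (applied A -> A A)
  Step 18: b b b b b b b a A A  =>  b b b b b b b a a A   (applied A -> a)
  Step 19: b b b b b b b a a A  =>  b b b b b b b a a A A   (applied A -> A A)
  Step 20: b b b b b b b a a A A  =>  b b b b b b b a a A A A   (applied A -> A A)
  Step 21: b b b b b b b a a A A A  =>  b b b b b b b a a a A A   (applied A -> a)
  Step 22: b b b b b b b a a a A A  =>  b b b b b b b a a a A A A   (applied A -> A A)
  Step 23: b b b b b b b a a a A A A  =>  b b b b b b b a a a a A A   (applied A -> a)
  Step 24: b b b b b b b a a a a A A  =>  b b b b b b b a a a a a A   (applied A -> a)
  Step 25: b b b b b b b a a a a a A  =>  b b b b b b b a a a a a A A   (applied A -> A A)
  Step 26: b b b b b b b a a a a a A A  =>  b b b b b b b a a a a a A A A   (applied A -> A A)
  Step 27: b b b b b b b a a a a a A A A  =>  b b b b b b b a a a a a a A A   (applied A -> a)
  Step 28: b b b b b b b a a a a a a A A  =>  b b b b b b b a a a a a a a A   (applied A -> a)
  Step 29: b b b b b b b a a a a a a a A  =>  b b b b b b b a a a a a a a a   (applied A -> a)
Final yield: b b b b b b b a a a a a a a a
Total rewrite steps: 29

29


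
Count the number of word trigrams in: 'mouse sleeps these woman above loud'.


Word trigrams from [6] words:
  Trigram 1: (mouse sleeps these)
  Trigram 2: (sleeps these woman)
  Trigram 3: (these woman above)
  Trigram 4: (woman above loud)
Total word trigrams: 6 - 2 = 4

4


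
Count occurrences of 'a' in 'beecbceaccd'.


Scanning 'beecbceaccd' for 'a':
  Position 7: 'a' -> MATCH (count: 1)
Total occurrences of 'a': 1

1


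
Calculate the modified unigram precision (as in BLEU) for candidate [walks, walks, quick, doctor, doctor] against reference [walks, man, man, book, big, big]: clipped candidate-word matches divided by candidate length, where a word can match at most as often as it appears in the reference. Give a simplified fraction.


Reference word counts: {'big': 2, 'book': 1, 'man': 2, 'walks': 1}
Checking each candidate word (with clipping):
  'walks' -> in reference (ref count 1, used 1/1) -> match (matches: 1)
  'walks' -> ref count 1 already used up (1/1) -> clipped, no match (matches: 1)
  'quick' -> not in reference -> no match (matches: 1)
  'doctor' -> not in reference -> no match (matches: 1)
  'doctor' -> not in reference -> no match (matches: 1)
Clipped matches: 1, Candidate length: 5
Precision = 1/5

1/5


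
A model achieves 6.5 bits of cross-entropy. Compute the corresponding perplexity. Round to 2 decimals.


Perplexity formula: PP = 2^H
H = 6.5
PP = 2^6.5
Decompose: 2^6.5 = 2^6 * 2^0.5 = 2^6 * sqrt(2)
2^6 = 64, sqrt(2) ~ 1.4142136
PP ~ 64 * 1.4142136 = 90.5096704
Rounded to 2 decimals: 90.51

90.51


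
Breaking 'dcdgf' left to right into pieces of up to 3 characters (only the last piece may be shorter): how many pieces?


'dcdgf' has 5 characters.
Chunking with max size 3:
  Chunk 1: 'dcd' (positions 0-2)
  Chunk 2: 'gf' (positions 3-4)
Total chunks: ceil(5 / 3) = 2

2


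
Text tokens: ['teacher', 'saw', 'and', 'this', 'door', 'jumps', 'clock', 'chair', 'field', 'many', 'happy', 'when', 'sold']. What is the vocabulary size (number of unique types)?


Listing all tokens and tracking unique types:
  Token 1: 'teacher' -> NEW (unique so far: 1)
  Token 2: 'saw' -> NEW (unique so far: 2)
  Token 3: 'and' -> NEW (unique so far: 3)
  Token 4: 'this' -> NEW (unique so far: 4)
  Token 5: 'door' -> NEW (unique so far: 5)
  Token 6: 'jumps' -> NEW (unique so far: 6)
  Token 7: 'clock' -> NEW (unique so far: 7)
  Token 8: 'chair' -> NEW (unique so far: 8)
  Token 9: 'field' -> NEW (unique so far: 9)
  Token 10: 'many' -> NEW (unique so far: 10)
  Token 11: 'happy' -> NEW (unique so far: 11)
  Token 12: 'when' -> NEW (unique so far: 12)
  Token 13: 'sold' -> NEW (unique so far: 13)
Unique types: ('and', 'chair', 'clock', 'door', 'field', 'happy', 'jumps', 'many', 'saw', 'sold', 'teacher', 'this', 'when')
Vocabulary size: 13

13


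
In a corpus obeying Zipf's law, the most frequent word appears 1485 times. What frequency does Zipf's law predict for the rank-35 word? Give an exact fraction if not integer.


Zipf's law: freq(rank) = f1 / rank
f1 = 1485, rank = 35
freq = 1485 / 35
GCD(1485, 35) = 5
Simplified: 297/7

297/7


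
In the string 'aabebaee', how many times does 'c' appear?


Scanning 'aabebaee' for 'c':
  No matches found.
Total occurrences of 'c': 0

0


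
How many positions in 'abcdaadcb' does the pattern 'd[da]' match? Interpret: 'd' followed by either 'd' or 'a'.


Pattern: d[da] means 'd' followed by either 'd' or 'a'.
Scanning 'abcdaadcb' position-by-position:
  Pos 0: window 'ab' -> no
  Pos 1: window 'bc' -> no
  Pos 2: window 'cd' -> no
  Pos 3: window 'da' -> MATCH
  Pos 4: window 'aa' -> no
  Pos 5: window 'ad' -> no
  Pos 6: window 'dc' -> no
  Pos 7: window 'cb' -> no
  Pos 8: window 'b' -> no
Total matches: 1

1


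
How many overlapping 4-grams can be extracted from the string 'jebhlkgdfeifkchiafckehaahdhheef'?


String 'jebhlkgdfeifkchiafckehaahdhheef' has length L = 31.
Number of overlapping n-grams = L - n + 1
Substituting: 31 - 4 + 1 = 28

28


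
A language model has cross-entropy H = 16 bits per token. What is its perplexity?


Perplexity formula: PP = 2^H
H = 16
PP = 2^16
PP = 2^16 = 65536

65536


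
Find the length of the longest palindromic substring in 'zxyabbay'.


Scanning 'zxyabbay' for palindromic substrings.
Substring at positions 2-7: 'yabbay'.
Check: reverse('yabbay') = 'yabbay' -> palindrome confirmed.
Neighbouring characters ('x' / '-') break symmetry, so it cannot extend further.
No longer palindromic substring exists; longest length = 6

6


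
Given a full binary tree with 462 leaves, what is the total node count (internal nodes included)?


Leaf nodes (terminals): 462
Internal nodes = n - 1 = 462 - 1 = 461
Total = leaves + internal = 462 + 461 = 923

923


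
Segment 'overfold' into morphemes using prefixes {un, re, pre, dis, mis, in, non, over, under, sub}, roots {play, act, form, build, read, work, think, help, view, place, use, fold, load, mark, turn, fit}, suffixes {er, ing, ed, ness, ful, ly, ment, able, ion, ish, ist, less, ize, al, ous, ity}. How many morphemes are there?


Segmenting 'overfold' against the inventory:
  'over' -> prefix (morpheme 1)
  'fold' -> root (morpheme 2)
Total morphemes: 2

2


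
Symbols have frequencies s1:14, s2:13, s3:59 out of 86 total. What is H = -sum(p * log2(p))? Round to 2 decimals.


Computing entropy H = -sum(p_i * log2(p_i)):
  s1: p = 14/86 = 0.1628, -p*log2(p) = 0.4263
  s2: p = 13/86 = 0.1512, -p*log2(p) = 0.4120
  s3: p = 59/86 = 0.6860, -p*log2(p) = 0.3729
H = sum of terms = 1.2112
Rounded to 2 decimals: 1.21

1.21


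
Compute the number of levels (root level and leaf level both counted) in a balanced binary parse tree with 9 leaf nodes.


In a balanced binary tree with n leaves the deepest leaf is ceil(log2(n)) edges below the root,
so counting node levels inclusive of root and leaves gives ceil(log2(n)) + 1 levels.
log2(9) = 3.1699
ceil(3.1699) = 4
levels = 4 + 1 = 5

5


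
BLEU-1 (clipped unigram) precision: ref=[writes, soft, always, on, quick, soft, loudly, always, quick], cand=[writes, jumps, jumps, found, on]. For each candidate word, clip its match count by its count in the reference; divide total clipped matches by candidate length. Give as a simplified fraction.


Reference word counts: {'always': 2, 'loudly': 1, 'on': 1, 'quick': 2, 'soft': 2, 'writes': 1}
Checking each candidate word (with clipping):
  'writes' -> in reference (ref count 1, used 1/1) -> match (matches: 1)
  'jumps' -> not in reference -> no match (matches: 1)
  'jumps' -> not in reference -> no match (matches: 1)
  'found' -> not in reference -> no match (matches: 1)
  'on' -> in reference (ref count 1, used 1/1) -> match (matches: 2)
Clipped matches: 2, Candidate length: 5
Precision = 2/5

2/5


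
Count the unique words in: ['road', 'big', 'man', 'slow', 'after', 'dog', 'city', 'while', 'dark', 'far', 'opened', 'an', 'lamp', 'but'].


Listing all tokens and tracking unique types:
  Token 1: 'road' -> NEW (unique so far: 1)
  Token 2: 'big' -> NEW (unique so far: 2)
  Token 3: 'man' -> NEW (unique so far: 3)
  Token 4: 'slow' -> NEW (unique so far: 4)
  Token 5: 'after' -> NEW (unique so far: 5)
  Token 6: 'dog' -> NEW (unique so far: 6)
  Token 7: 'city' -> NEW (unique so far: 7)
  Token 8: 'while' -> NEW (unique so far: 8)
  Token 9: 'dark' -> NEW (unique so far: 9)
  Token 10: 'far' -> NEW (unique so far: 10)
  Token 11: 'opened' -> NEW (unique so far: 11)
  Token 12: 'an' -> NEW (unique so far: 12)
  Token 13: 'lamp' -> NEW (unique so far: 13)
  Token 14: 'but' -> NEW (unique so far: 14)
Unique types: ('after', 'an', 'big', 'but', 'city', 'dark', 'dog', 'far', 'lamp', 'man', 'opened', 'road', 'slow', 'while')
Vocabulary size: 14

14


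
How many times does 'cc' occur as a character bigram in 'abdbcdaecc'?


Scanning 'abdbcdaecc' for bigram 'cc':
  Position 0: 'ab' -> no
  Position 1: 'bd' -> no
  Position 2: 'db' -> no
  Position 3: 'bc' -> no
  Position 4: 'cd' -> no
  Position 5: 'da' -> no
  Position 6: 'ae' -> no
  Position 7: 'ec' -> no
  Position 8: 'cc' -> MATCH
Total matches: 1

1


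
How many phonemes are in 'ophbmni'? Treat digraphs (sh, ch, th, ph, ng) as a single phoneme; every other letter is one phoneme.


Parsing 'ophbmni' greedily, digraphs first:
  'o' -> vowel phoneme (phonemes so far: 1)
  'ph' -> digraph (1 consonant phoneme) (phonemes so far: 2)
  'b' -> consonant phoneme (phonemes so far: 3)
  'm' -> consonant phoneme (phonemes so far: 4)
  'n' -> consonant phoneme (phonemes so far: 5)
  'i' -> vowel phoneme (phonemes so far: 6)
Total phonemes: 6

6


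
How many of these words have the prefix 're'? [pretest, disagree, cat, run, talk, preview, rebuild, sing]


Checking each word for prefix 're':
  'pretest' -> no (count: 0)
  'disagree' -> no (count: 0)
  'cat' -> no (count: 0)
  'run' -> no (count: 0)
  'talk' -> no (count: 0)
  'preview' -> no (count: 0)
  'rebuild' -> YES, starts with 're' (count: 1)
  'sing' -> no (count: 1)
Total with prefix 're': 1

1


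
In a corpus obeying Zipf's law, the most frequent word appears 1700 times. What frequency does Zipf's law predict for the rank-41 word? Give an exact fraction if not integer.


Zipf's law: freq(rank) = f1 / rank
f1 = 1700, rank = 41
freq = 1700 / 41
GCD(1700, 41) = 1
Simplified: 1700/41

1700/41


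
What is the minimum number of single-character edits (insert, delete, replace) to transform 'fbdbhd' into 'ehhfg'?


Building DP table for s1='fbdbhd' (len 6) and s2='ehhfg' (len 5):
       e  h  h  f  g
    0  1  2  3  4  5
  f 1  1  2  3  3  4
  b 2  2  2  3  4  4
  d 3  3  3  3  4  5
  b 4  4  4  4  4  5
  h 5  5  4  4  5  5
  d 6  6  5  5  5  6
Edit distance = dp[6][5] = 6

6


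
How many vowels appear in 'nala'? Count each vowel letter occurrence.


Scanning each character of 'nala':
  Position 1: 'n' -> consonant (running count: 0)
  Position 2: 'a' -> vowel (running count: 1)
  Position 3: 'l' -> consonant (running count: 1)
  Position 4: 'a' -> vowel (running count: 2)
Total vowels: 2

2


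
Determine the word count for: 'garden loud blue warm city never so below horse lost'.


Counting words by splitting on spaces:
  Word 1: 'garden'
  Word 2: 'loud'
  Word 3: 'blue'
  Word 4: 'warm'
  Word 5: 'city'
  Word 6: 'never'
  Word 7: 'so'
  Word 8: 'below'
  Word 9: 'horse'
  Word 10: 'lost'
Total words: 10

10


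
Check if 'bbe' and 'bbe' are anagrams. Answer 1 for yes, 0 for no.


Sort characters of 'bbe': 'bbe'
Sort characters of 'bbe': 'bbe'
Sorted forms match -> they ARE anagrams
Result: 1

1


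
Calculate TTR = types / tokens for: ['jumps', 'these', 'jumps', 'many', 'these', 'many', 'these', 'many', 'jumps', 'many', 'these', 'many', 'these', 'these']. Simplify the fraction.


Tokens: 14
Unique types: ('jumps', 'many', 'these') = 3
TTR = 3/14
Already in lowest terms.

3/14


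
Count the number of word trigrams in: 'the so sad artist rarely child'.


Word trigrams from [6] words:
  Trigram 1: (the so sad)
  Trigram 2: (so sad artist)
  Trigram 3: (sad artist rarely)
  Trigram 4: (artist rarely child)
Total word trigrams: 6 - 2 = 4

4


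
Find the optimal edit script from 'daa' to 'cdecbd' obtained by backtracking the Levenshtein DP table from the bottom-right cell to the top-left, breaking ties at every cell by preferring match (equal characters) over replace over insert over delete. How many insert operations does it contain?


Edit distance = 5. Backtracking from cell (3, 6) with preference match > replace > insert > delete,
then listing the resulting alignment 'daa' -> 'cdecbd' left to right:
  Step 1: insert 'c' [insertion #1]
  Step 2: keep 'd'
  Step 3: insert 'e' [insertion #2]
  Step 4: insert 'c' [insertion #3]
  Step 5: replace a->b
  Step 6: replace a->d
Total insertions: 3

3


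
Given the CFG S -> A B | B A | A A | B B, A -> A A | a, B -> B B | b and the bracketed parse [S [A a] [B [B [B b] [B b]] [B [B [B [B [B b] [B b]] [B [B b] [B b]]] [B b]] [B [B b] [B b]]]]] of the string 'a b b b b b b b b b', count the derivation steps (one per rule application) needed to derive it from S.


Every bracketed nonterminal node [X ...] in the tree is produced by exactly one rule application.
Reading the tree off as a leftmost derivation:
  Step 1: S  =>  A B   (applied S -> A B)
  Step 2: A B  =>  a B   (applied A -> a)
  Step 3: a B  =>  a B B   (applied B -> B B)
  Step 4: a B B  =>  a B B B   (applied B -> B B)
  Step 5: a B B B  =>  a b B B   (applied B -> b)
  Step 6: a b B B  =>  a b b B   (applied B -> b)
  Step 7: a b b B  =>  a b b B B   (applied B -> B B)
  Step 8: a b b B B  =>  a b b B B B   (applied B -> B B)
  Step 9: a b b B B B  =>  a b b B B B B   (applied B -> B B)
  Step 10: a b b B B B B  =>  a b b B B B B B   (applied B -> B B)
  Step 11: a b b B B B B B  =>  a b b b B B B B   (applied B -> b)
  Step 12: a b b b B B B B  =>  a b b b b B B B   (applied B -> b)
  Step 13: a b b b b B B B  =>  a b b b b B B B B   (applied B -> B B)
  Step 14: a b b b b B B B B  =>  a b b b b b B B B   (applied B -> b)
  Step 15: a b b b b b B B B  =>  a b b b b b b B B   (applied B -> b)
  Step 16: a b b b b b b B B  =>  a b b b b b b b B   (applied B -> b)
  Step 17: a b b b b b b b B  =>  a b b b b b b b B B   (applied B -> B B)
  Step 18: a b b b b b b b B B  =>  a b b b b b b b b B   (applied B -> b)
  Step 19: a b b b b b b b b B  =>  a b b b b b b b b b   (applied B -> b)
Final yield: a b b b b b b b b b
Total rewrite steps: 19

19


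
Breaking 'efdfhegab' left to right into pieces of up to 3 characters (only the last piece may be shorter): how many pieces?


'efdfhegab' has 9 characters.
Chunking with max size 3:
  Chunk 1: 'efd' (positions 0-2)
  Chunk 2: 'fhe' (positions 3-5)
  Chunk 3: 'gab' (positions 6-8)
Total chunks: ceil(9 / 3) = 3

3


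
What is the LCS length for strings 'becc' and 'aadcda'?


DP table for LCS of 'becc' and 'aadcda':
       a  a  d  c  d  a
    0  0  0  0  0  0  0
  b 0  0  0  0  0  0  0
  e 0  0  0  0  0  0  0
  c 0  0  0  0  1  1  1
  c 0  0  0  0  1  1  1
LCS: 'c'
LCS length = 1

1


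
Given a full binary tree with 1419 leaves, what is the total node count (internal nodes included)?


Leaf nodes (terminals): 1419
Internal nodes = n - 1 = 1419 - 1 = 1418
Total = leaves + internal = 1419 + 1418 = 2837

2837


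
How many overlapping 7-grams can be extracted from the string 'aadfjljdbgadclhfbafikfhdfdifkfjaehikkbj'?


String 'aadfjljdbgadclhfbafikfhdfdifkfjaehikkbj' has length L = 39.
Number of overlapping n-grams = L - n + 1
Substituting: 39 - 7 + 1 = 33

33


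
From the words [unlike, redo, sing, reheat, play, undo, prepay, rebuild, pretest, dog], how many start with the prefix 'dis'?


Checking each word for prefix 'dis':
  'unlike' -> no (count: 0)
  'redo' -> no (count: 0)
  'sing' -> no (count: 0)
  'reheat' -> no (count: 0)
  'play' -> no (count: 0)
  'undo' -> no (count: 0)
  'prepay' -> no (count: 0)
  'rebuild' -> no (count: 0)
  'pretest' -> no (count: 0)
  'dog' -> no (count: 0)
Total with prefix 'dis': 0

0


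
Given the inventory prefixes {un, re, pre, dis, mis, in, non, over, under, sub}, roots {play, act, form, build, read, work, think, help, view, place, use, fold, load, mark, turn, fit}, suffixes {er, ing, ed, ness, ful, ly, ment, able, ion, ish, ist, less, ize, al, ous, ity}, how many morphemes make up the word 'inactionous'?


Segmenting 'inactionous' against the inventory:
  'in' -> prefix (morpheme 1)
  'act' -> root (morpheme 2)
  'ion' -> suffix (morpheme 3)
  'ous' -> suffix (morpheme 4)
Total morphemes: 4

4


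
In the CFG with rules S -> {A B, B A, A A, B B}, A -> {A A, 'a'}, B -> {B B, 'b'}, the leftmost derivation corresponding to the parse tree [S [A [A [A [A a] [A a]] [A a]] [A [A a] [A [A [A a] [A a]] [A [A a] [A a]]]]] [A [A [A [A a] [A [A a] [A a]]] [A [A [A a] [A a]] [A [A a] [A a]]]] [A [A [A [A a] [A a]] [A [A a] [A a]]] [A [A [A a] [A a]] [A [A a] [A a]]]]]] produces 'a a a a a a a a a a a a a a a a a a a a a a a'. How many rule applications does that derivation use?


Every bracketed nonterminal node [X ...] in the tree is produced by exactly one rule application.
Reading the tree off as a leftmost derivation:
  Step 1: S  =>  A A   (applied S -> A A)
  Step 2: A A  =>  A A A   (applied A -> A A)
  Step 3: A A A  =>  A A A A   (applied A -> A A)
  Step 4: A A A A  =>  A A A A A   (applied A -> A A)
  Step 5: A A A A A  =>  a A A A A   (applied A -> a)
  Step 6: a A A A A  =>  a a A A A   (applied A -> a)
  Step 7: a a A A A  =>  a a a A A   (applied A -> a)
  Step 8: a a a A A  =>  a a a A A A   (applied A -> A A)
  Step 9: a a a A A A  =>  a a a a A A   (applied A -> a)
  Step 10: a a a a A A  =>  a a a a A A A   (applied A -> A A)
  Step 11: a a a a A A A  =>  a a a a A A A A   (applied A -> A A)
  Step 12: a a a a A A A A  =>  a a a a a A A A   (applied A -> a)
  Step 13: a a a a a A A A  =>  a a a a a a A A   (applied A -> a)
  Step 14: a a a a a a A A  =>  a a a a a a A A A   (applied A -> A A)
  Step 15: a a a a a a A A A  =>  a a a a a a a A A   (applied A -> a)
  Step 16: a a a a a a a A A  =>  a a a a a a a a A   (applied A -> a)
  Step 17: a a a a a a a a A  =>  a a a a a a a a A A   (applied A -> A A)
  Step 18: a a a a a a a a A A  =>  a a a a a a a a A A A   (applied A -> A A)
  Step 19: a a a a a a a a A A A  =>  a a a a a a a a A A A A   (applied A -> A A)
  Step 20: a a a a a a a a A A A A  =>  a a a a a a a a a A A A   (applied A -> a)
  Step 21: a a a a a a a a a A A A  =>  a a a a a a a a a A A A A   (applied A -> A A)
  Step 22: a a a a a a a a a A A A A  =>  a a a a a a a a a a A A A   (applied A -> a)
  Step 23: a a a a a a a a a a A A A  =>  a a a a a a a a a a a A A   (applied A -> a)
  Step 24: a a a a a a a a a a a A A  =>  a a a a a a a a a a a A A A   (applied A -> A A)
  Step 25: a a a a a a a a a a a A A A  =>  a a a a a a a a a a a A A A A   (applied A -> A A)
  Step 26: a a a a a a a a a a a A A A A  =>  a a a a a a a a a a a a A A A   (applied A -> a)
  Step 27: a a a a a a a a a a a a A A A  =>  a a a a a a a a a a a a a A A   (applied A -> a)
  Step 28: a a a a a a a a a a a a a A A  =>  a a a a a a a a a a a a a A A A   (applied A -> A A)
  Step 29: a a a a a a a a a a a a a A A A  =>  a a a a a a a a a a a a a a A A   (applied A -> a)
  Step 30: a a a a a a a a a a a a a a A A  =>  a a a a a a a a a a a a a a a A   (applied A -> a)
  Step 31: a a a a a a a a a a a a a a a A  =>  a a a a a a a a a a a a a a a A A   (applied A -> A A)
  Step 32: a a a a a a a a a a a a a a a A A  =>  a a a a a a a a a a a a a a a A A A   (applied A -> A A)
  Step 33: a a a a a a a a a a a a a a a A A A  =>  a a a a a a a a a a a a a a a A A A A   (applied A -> A A)
  Step 34: a a a a a a a a a a a a a a a A A A A  =>  a a a a a a a a a a a a a a a a A A A   (applied A -> a)
  Step 35: a a a a a a a a a a a a a a a a A A A  =>  a a a a a a a a a a a a a a a a a A A   (applied A -> a)
  Step 36: a a a a a a a a a a a a a a a a a A A  =>  a a a a a a a a a a a a a a a a a A A A   (applied A -> A A)
  Step 37: a a a a a a a a a a a a a a a a a A A A  =>  a a a a a a a a a a a a a a a a a a A A   (applied A -> a)
  Step 38: a a a a a a a a a a a a a a a a a a A A  =>  a a a a a a a a a a a a a a a a a a a A   (applied A -> a)
  Step 39: a a a a a a a a a a a a a a a a a a a A  =>  a a a a a a a a a a a a a a a a a a a A A   (applied A -> A A)
  Step 40: a a a a a a a a a a a a a a a a a a a A A  =>  a a a a a a a a a a a a a a a a a a a A A A   (applied A -> A A)
  Step 41: a a a a a a a a a a a a a a a a a a a A A A  =>  a a a a a a a a a a a a a a a a a a a a A A   (applied A -> a)
  Step 42: a a a a a a a a a a a a a a a a a a a a A A  =>  a a a a a a a a a a a a a a a a a a a a a A   (applied A -> a)
  Step 43: a a a a a a a a a a a a a a a a a a a a a A  =>  a a a a a a a a a a a a a a a a a a a a a A A   (applied A -> A A)
  Step 44: a a a a a a a a a a a a a a a a a a a a a A A  =>  a a a a a a a a a a a a a a a a a a a a a a A   (applied A -> a)
  Step 45: a a a a a a a a a a a a a a a a a a a a a a A  =>  a a a a a a a a a a a a a a a a a a a a a a a   (applied A -> a)
Final yield: a a a a a a a a a a a a a a a a a a a a a a a
Total rewrite steps: 45

45


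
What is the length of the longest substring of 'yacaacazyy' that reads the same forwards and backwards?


Scanning 'yacaacazyy' for palindromic substrings.
Substring at positions 1-6: 'acaaca'.
Check: reverse('acaaca') = 'acaaca' -> palindrome confirmed.
Neighbouring characters ('y' / 'z') break symmetry, so it cannot extend further.
No longer palindromic substring exists; longest length = 6

6


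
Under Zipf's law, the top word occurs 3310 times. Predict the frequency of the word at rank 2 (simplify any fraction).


Zipf's law: freq(rank) = f1 / rank
f1 = 3310, rank = 2
freq = 3310 / 2
= 1655

1655


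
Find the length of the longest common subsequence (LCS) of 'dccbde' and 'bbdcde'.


DP table for LCS of 'dccbde' and 'bbdcde':
       b  b  d  c  d  e
    0  0  0  0  0  0  0
  d 0  0  0  1  1  1  1
  c 0  0  0  1  2  2  2
  c 0  0  0  1  2  2  2
  b 0  1  1  1  2  2  2
  d 0  1  1  2  2  3  3
  e 0  1  1  2  2  3  4
LCS: 'dcde'
LCS length = 4

4


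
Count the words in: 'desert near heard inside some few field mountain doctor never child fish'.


Counting words by splitting on spaces:
  Word 1: 'desert'
  Word 2: 'near'
  Word 3: 'heard'
  Word 4: 'inside'
  Word 5: 'some'
  Word 6: 'few'
  Word 7: 'field'
  Word 8: 'mountain'
  Word 9: 'doctor'
  Word 10: 'never'
  Word 11: 'child'
  Word 12: 'fish'
Total words: 12

12


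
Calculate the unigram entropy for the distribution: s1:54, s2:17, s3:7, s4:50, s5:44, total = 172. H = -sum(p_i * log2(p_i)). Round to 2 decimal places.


Computing entropy H = -sum(p_i * log2(p_i)):
  s1: p = 54/172 = 0.3140, -p*log2(p) = 0.5247
  s2: p = 17/172 = 0.0988, -p*log2(p) = 0.3300
  s3: p = 7/172 = 0.0407, -p*log2(p) = 0.1880
  s4: p = 50/172 = 0.2907, -p*log2(p) = 0.5181
  s5: p = 44/172 = 0.2558, -p*log2(p) = 0.5031
H = sum of terms = 2.0639
Rounded to 2 decimals: 2.06

2.06


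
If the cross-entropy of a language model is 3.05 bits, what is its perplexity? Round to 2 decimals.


Perplexity formula: PP = 2^H
H = 3.05
PP = 2^3.05
Decompose: 2^3.05 = 2^3 * 2^0.05
2^3 = 8, 2^0.05 ~ 1.0352649
PP ~ 8 * 1.0352649 = 8.2821192
Rounded to 2 decimals: 8.28

8.28


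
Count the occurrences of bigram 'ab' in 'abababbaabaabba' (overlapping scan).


Scanning 'abababbaabaabba' for bigram 'ab':
  Position 0: 'ab' -> MATCH
  Position 1: 'ba' -> no
  Position 2: 'ab' -> MATCH
  Position 3: 'ba' -> no
  Position 4: 'ab' -> MATCH
  Position 5: 'bb' -> no
  Position 6: 'ba' -> no
  Position 7: 'aa' -> no
  Position 8: 'ab' -> MATCH
  Position 9: 'ba' -> no
  Position 10: 'aa' -> no
  Position 11: 'ab' -> MATCH
  Position 12: 'bb' -> no
  Position 13: 'ba' -> no
Total matches: 5

5


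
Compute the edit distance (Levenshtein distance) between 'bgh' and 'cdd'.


Building DP table for s1='bgh' (len 3) and s2='cdd' (len 3):
       c  d  d
    0  1  2  3
  b 1  1  2  3
  g 2  2  2  3
  h 3  3  3  3
Edit distance = dp[3][3] = 3

3


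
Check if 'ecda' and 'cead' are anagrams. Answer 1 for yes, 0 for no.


Sort characters of 'ecda': 'acde'
Sort characters of 'cead': 'acde'
Sorted forms match -> they ARE anagrams
Result: 1

1


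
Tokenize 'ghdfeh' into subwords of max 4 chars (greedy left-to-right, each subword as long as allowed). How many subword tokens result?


'ghdfeh' has 6 characters.
Chunking with max size 4:
  Chunk 1: 'ghdf' (positions 0-3)
  Chunk 2: 'eh' (positions 4-5)
Total chunks: ceil(6 / 4) = 2

2


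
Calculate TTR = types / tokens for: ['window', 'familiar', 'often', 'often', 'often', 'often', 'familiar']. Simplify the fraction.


Tokens: 7
Unique types: ('familiar', 'often', 'window') = 3
TTR = 3/7
Already in lowest terms.

3/7


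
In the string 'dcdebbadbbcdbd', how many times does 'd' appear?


Scanning 'dcdebbadbbcdbd' for 'd':
  Position 0: 'd' -> MATCH (count: 1)
  Position 2: 'd' -> MATCH (count: 2)
  Position 7: 'd' -> MATCH (count: 3)
  Position 11: 'd' -> MATCH (count: 4)
  Position 13: 'd' -> MATCH (count: 5)
Total occurrences of 'd': 5

5


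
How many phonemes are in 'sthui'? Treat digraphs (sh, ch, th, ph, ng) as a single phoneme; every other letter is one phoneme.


Parsing 'sthui' greedily, digraphs first:
  's' -> consonant phoneme (phonemes so far: 1)
  'th' -> digraph (1 consonant phoneme) (phonemes so far: 2)
  'u' -> vowel phoneme (phonemes so far: 3)
  'i' -> vowel phoneme (phonemes so far: 4)
Total phonemes: 4

4


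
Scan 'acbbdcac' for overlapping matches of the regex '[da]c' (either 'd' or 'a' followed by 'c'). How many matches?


Pattern: [da]c means either 'd' or 'a' followed by 'c'.
Scanning 'acbbdcac' position-by-position:
  Pos 0: window 'ac' -> MATCH
  Pos 1: window 'cb' -> no
  Pos 2: window 'bb' -> no
  Pos 3: window 'bd' -> no
  Pos 4: window 'dc' -> MATCH
  Pos 5: window 'ca' -> no
  Pos 6: window 'ac' -> MATCH
  Pos 7: window 'c' -> no
Total matches: 3

3


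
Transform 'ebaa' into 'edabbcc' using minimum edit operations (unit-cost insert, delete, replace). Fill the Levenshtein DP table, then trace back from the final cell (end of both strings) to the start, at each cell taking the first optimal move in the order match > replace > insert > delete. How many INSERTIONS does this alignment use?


Edit distance = 5. Backtracking from cell (4, 7) with preference match > replace > insert > delete,
then listing the resulting alignment 'ebaa' -> 'edabbcc' left to right:
  Step 1: keep 'e'
  Step 2: insert 'd' [insertion #1]
  Step 3: insert 'a' [insertion #2]
  Step 4: insert 'b' [insertion #3]
  Step 5: keep 'b'
  Step 6: replace a->c
  Step 7: replace a->c
Total insertions: 3

3


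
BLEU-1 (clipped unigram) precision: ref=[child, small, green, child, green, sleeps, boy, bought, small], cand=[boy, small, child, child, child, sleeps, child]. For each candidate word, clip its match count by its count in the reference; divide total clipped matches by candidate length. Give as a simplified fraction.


Reference word counts: {'bought': 1, 'boy': 1, 'child': 2, 'green': 2, 'sleeps': 1, 'small': 2}
Checking each candidate word (with clipping):
  'boy' -> in reference (ref count 1, used 1/1) -> match (matches: 1)
  'small' -> in reference (ref count 2, used 1/2) -> match (matches: 2)
  'child' -> in reference (ref count 2, used 1/2) -> match (matches: 3)
  'child' -> in reference (ref count 2, used 2/2) -> match (matches: 4)
  'child' -> ref count 2 already used up (2/2) -> clipped, no match (matches: 4)
  'sleeps' -> in reference (ref count 1, used 1/1) -> match (matches: 5)
  'child' -> ref count 2 already used up (2/2) -> clipped, no match (matches: 5)
Clipped matches: 5, Candidate length: 7
Precision = 5/7

5/7


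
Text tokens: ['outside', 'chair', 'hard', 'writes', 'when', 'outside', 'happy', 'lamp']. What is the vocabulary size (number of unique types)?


Listing all tokens and tracking unique types:
  Token 1: 'outside' -> NEW (unique so far: 1)
  Token 2: 'chair' -> NEW (unique so far: 2)
  Token 3: 'hard' -> NEW (unique so far: 3)
  Token 4: 'writes' -> NEW (unique so far: 4)
  Token 5: 'when' -> NEW (unique so far: 5)
  Token 6: 'outside' -> duplicate (unique so far: 5)
  Token 7: 'happy' -> NEW (unique so far: 6)
  Token 8: 'lamp' -> NEW (unique so far: 7)
Unique types: ('chair', 'happy', 'hard', 'lamp', 'outside', 'when', 'writes')
Vocabulary size: 7

7


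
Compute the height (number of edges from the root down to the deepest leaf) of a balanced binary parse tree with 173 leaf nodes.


In a balanced binary tree with n leaves the deepest leaf is ceil(log2(n)) edges below the root.
log2(173) = 7.4346
ceil(7.4346) = 8
height (edges) = 8

8


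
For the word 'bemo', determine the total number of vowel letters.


Scanning each character of 'bemo':
  Position 1: 'b' -> consonant (running count: 0)
  Position 2: 'e' -> vowel (running count: 1)
  Position 3: 'm' -> consonant (running count: 1)
  Position 4: 'o' -> vowel (running count: 2)
Total vowels: 2

2


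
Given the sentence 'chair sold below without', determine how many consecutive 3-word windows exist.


Word trigrams from [4] words:
  Trigram 1: (chair sold below)
  Trigram 2: (sold below without)
Total word trigrams: 4 - 2 = 2

2


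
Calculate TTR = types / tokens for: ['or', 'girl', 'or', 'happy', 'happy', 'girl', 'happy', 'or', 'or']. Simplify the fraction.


Tokens: 9
Unique types: ('girl', 'happy', 'or') = 3
TTR = 3/9
Simplify: divide both by 3 -> 1/3
TTR = 1/3

1/3


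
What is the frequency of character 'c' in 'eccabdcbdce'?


Scanning 'eccabdcbdce' for 'c':
  Position 1: 'c' -> MATCH (count: 1)
  Position 2: 'c' -> MATCH (count: 2)
  Position 6: 'c' -> MATCH (count: 3)
  Position 9: 'c' -> MATCH (count: 4)
Total occurrences of 'c': 4

4


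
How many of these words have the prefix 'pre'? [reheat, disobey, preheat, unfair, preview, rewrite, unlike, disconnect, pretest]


Checking each word for prefix 'pre':
  'reheat' -> no (count: 0)
  'disobey' -> no (count: 0)
  'preheat' -> YES, starts with 'pre' (count: 1)
  'unfair' -> no (count: 1)
  'preview' -> YES, starts with 'pre' (count: 2)
  'rewrite' -> no (count: 2)
  'unlike' -> no (count: 2)
  'disconnect' -> no (count: 2)
  'pretest' -> YES, starts with 'pre' (count: 3)
Total with prefix 'pre': 3

3


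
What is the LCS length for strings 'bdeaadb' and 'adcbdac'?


DP table for LCS of 'bdeaadb' and 'adcbdac':
       a  d  c  b  d  a  c
    0  0  0  0  0  0  0  0
  b 0  0  0  0  1  1  1  1
  d 0  0  1  1  1  2  2  2
  e 0  0  1  1  1  2  2  2
  a 0  1  1  1  1  2  3  3
  a 0  1  1  1  1  2  3  3
  d 0  1  2  2  2  2  3  3
  b 0  1  2  2  3  3  3  3
LCS: 'bda'
LCS length = 3

3


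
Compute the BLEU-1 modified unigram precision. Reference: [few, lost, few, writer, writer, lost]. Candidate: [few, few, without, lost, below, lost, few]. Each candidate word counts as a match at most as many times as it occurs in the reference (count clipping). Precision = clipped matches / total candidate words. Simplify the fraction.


Reference word counts: {'few': 2, 'lost': 2, 'writer': 2}
Checking each candidate word (with clipping):
  'few' -> in reference (ref count 2, used 1/2) -> match (matches: 1)
  'few' -> in reference (ref count 2, used 2/2) -> match (matches: 2)
  'without' -> not in reference -> no match (matches: 2)
  'lost' -> in reference (ref count 2, used 1/2) -> match (matches: 3)
  'below' -> not in reference -> no match (matches: 3)
  'lost' -> in reference (ref count 2, used 2/2) -> match (matches: 4)
  'few' -> ref count 2 already used up (2/2) -> clipped, no match (matches: 4)
Clipped matches: 4, Candidate length: 7
Precision = 4/7

4/7


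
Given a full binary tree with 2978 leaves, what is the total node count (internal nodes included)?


Leaf nodes (terminals): 2978
Internal nodes = n - 1 = 2978 - 1 = 2977
Total = leaves + internal = 2978 + 2977 = 5955

5955
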